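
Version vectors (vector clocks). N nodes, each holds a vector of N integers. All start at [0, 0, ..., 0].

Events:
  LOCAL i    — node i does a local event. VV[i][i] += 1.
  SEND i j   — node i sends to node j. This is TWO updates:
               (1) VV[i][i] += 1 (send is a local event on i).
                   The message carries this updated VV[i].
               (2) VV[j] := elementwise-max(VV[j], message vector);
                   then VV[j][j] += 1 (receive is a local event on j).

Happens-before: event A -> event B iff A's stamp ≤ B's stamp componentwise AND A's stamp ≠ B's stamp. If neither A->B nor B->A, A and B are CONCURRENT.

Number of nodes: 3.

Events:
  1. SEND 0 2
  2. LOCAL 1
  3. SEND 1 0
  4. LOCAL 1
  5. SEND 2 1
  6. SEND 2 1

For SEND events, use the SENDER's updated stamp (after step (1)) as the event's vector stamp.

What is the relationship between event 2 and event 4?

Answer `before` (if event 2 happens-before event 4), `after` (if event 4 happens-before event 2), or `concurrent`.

Answer: before

Derivation:
Initial: VV[0]=[0, 0, 0]
Initial: VV[1]=[0, 0, 0]
Initial: VV[2]=[0, 0, 0]
Event 1: SEND 0->2: VV[0][0]++ -> VV[0]=[1, 0, 0], msg_vec=[1, 0, 0]; VV[2]=max(VV[2],msg_vec) then VV[2][2]++ -> VV[2]=[1, 0, 1]
Event 2: LOCAL 1: VV[1][1]++ -> VV[1]=[0, 1, 0]
Event 3: SEND 1->0: VV[1][1]++ -> VV[1]=[0, 2, 0], msg_vec=[0, 2, 0]; VV[0]=max(VV[0],msg_vec) then VV[0][0]++ -> VV[0]=[2, 2, 0]
Event 4: LOCAL 1: VV[1][1]++ -> VV[1]=[0, 3, 0]
Event 5: SEND 2->1: VV[2][2]++ -> VV[2]=[1, 0, 2], msg_vec=[1, 0, 2]; VV[1]=max(VV[1],msg_vec) then VV[1][1]++ -> VV[1]=[1, 4, 2]
Event 6: SEND 2->1: VV[2][2]++ -> VV[2]=[1, 0, 3], msg_vec=[1, 0, 3]; VV[1]=max(VV[1],msg_vec) then VV[1][1]++ -> VV[1]=[1, 5, 3]
Event 2 stamp: [0, 1, 0]
Event 4 stamp: [0, 3, 0]
[0, 1, 0] <= [0, 3, 0]? True
[0, 3, 0] <= [0, 1, 0]? False
Relation: before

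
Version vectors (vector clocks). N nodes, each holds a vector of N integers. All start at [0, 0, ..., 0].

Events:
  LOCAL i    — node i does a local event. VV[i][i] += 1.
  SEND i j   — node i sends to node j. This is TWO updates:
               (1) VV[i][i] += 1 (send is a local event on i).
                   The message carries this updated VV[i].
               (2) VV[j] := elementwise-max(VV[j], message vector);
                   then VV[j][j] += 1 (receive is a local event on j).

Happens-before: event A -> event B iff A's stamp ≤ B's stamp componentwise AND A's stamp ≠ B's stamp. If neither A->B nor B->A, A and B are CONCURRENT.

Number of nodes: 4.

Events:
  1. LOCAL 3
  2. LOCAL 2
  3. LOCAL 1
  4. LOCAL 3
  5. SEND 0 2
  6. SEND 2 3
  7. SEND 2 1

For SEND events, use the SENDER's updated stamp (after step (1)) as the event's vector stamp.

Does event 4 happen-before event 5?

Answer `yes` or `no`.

Answer: no

Derivation:
Initial: VV[0]=[0, 0, 0, 0]
Initial: VV[1]=[0, 0, 0, 0]
Initial: VV[2]=[0, 0, 0, 0]
Initial: VV[3]=[0, 0, 0, 0]
Event 1: LOCAL 3: VV[3][3]++ -> VV[3]=[0, 0, 0, 1]
Event 2: LOCAL 2: VV[2][2]++ -> VV[2]=[0, 0, 1, 0]
Event 3: LOCAL 1: VV[1][1]++ -> VV[1]=[0, 1, 0, 0]
Event 4: LOCAL 3: VV[3][3]++ -> VV[3]=[0, 0, 0, 2]
Event 5: SEND 0->2: VV[0][0]++ -> VV[0]=[1, 0, 0, 0], msg_vec=[1, 0, 0, 0]; VV[2]=max(VV[2],msg_vec) then VV[2][2]++ -> VV[2]=[1, 0, 2, 0]
Event 6: SEND 2->3: VV[2][2]++ -> VV[2]=[1, 0, 3, 0], msg_vec=[1, 0, 3, 0]; VV[3]=max(VV[3],msg_vec) then VV[3][3]++ -> VV[3]=[1, 0, 3, 3]
Event 7: SEND 2->1: VV[2][2]++ -> VV[2]=[1, 0, 4, 0], msg_vec=[1, 0, 4, 0]; VV[1]=max(VV[1],msg_vec) then VV[1][1]++ -> VV[1]=[1, 2, 4, 0]
Event 4 stamp: [0, 0, 0, 2]
Event 5 stamp: [1, 0, 0, 0]
[0, 0, 0, 2] <= [1, 0, 0, 0]? False. Equal? False. Happens-before: False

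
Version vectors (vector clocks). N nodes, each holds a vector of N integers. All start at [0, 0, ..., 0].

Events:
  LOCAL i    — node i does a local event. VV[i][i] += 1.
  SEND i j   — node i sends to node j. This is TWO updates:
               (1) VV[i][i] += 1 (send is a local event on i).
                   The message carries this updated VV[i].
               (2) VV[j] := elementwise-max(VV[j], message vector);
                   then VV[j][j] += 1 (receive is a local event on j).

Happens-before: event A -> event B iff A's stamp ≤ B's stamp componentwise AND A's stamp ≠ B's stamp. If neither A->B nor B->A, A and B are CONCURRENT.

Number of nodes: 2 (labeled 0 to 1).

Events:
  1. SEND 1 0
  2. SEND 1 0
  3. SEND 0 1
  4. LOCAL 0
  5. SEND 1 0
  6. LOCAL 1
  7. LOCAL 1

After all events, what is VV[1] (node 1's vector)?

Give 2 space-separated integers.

Answer: 3 6

Derivation:
Initial: VV[0]=[0, 0]
Initial: VV[1]=[0, 0]
Event 1: SEND 1->0: VV[1][1]++ -> VV[1]=[0, 1], msg_vec=[0, 1]; VV[0]=max(VV[0],msg_vec) then VV[0][0]++ -> VV[0]=[1, 1]
Event 2: SEND 1->0: VV[1][1]++ -> VV[1]=[0, 2], msg_vec=[0, 2]; VV[0]=max(VV[0],msg_vec) then VV[0][0]++ -> VV[0]=[2, 2]
Event 3: SEND 0->1: VV[0][0]++ -> VV[0]=[3, 2], msg_vec=[3, 2]; VV[1]=max(VV[1],msg_vec) then VV[1][1]++ -> VV[1]=[3, 3]
Event 4: LOCAL 0: VV[0][0]++ -> VV[0]=[4, 2]
Event 5: SEND 1->0: VV[1][1]++ -> VV[1]=[3, 4], msg_vec=[3, 4]; VV[0]=max(VV[0],msg_vec) then VV[0][0]++ -> VV[0]=[5, 4]
Event 6: LOCAL 1: VV[1][1]++ -> VV[1]=[3, 5]
Event 7: LOCAL 1: VV[1][1]++ -> VV[1]=[3, 6]
Final vectors: VV[0]=[5, 4]; VV[1]=[3, 6]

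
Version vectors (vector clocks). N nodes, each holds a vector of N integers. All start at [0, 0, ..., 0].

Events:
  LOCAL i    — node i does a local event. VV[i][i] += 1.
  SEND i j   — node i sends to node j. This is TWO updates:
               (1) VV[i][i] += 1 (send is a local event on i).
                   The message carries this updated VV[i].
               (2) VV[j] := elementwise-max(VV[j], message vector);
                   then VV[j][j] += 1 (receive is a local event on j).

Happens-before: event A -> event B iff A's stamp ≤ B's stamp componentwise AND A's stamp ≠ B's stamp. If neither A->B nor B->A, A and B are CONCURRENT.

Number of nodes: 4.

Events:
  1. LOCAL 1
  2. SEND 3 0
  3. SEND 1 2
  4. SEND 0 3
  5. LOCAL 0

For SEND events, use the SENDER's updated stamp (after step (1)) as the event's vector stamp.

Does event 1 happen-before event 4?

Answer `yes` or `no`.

Initial: VV[0]=[0, 0, 0, 0]
Initial: VV[1]=[0, 0, 0, 0]
Initial: VV[2]=[0, 0, 0, 0]
Initial: VV[3]=[0, 0, 0, 0]
Event 1: LOCAL 1: VV[1][1]++ -> VV[1]=[0, 1, 0, 0]
Event 2: SEND 3->0: VV[3][3]++ -> VV[3]=[0, 0, 0, 1], msg_vec=[0, 0, 0, 1]; VV[0]=max(VV[0],msg_vec) then VV[0][0]++ -> VV[0]=[1, 0, 0, 1]
Event 3: SEND 1->2: VV[1][1]++ -> VV[1]=[0, 2, 0, 0], msg_vec=[0, 2, 0, 0]; VV[2]=max(VV[2],msg_vec) then VV[2][2]++ -> VV[2]=[0, 2, 1, 0]
Event 4: SEND 0->3: VV[0][0]++ -> VV[0]=[2, 0, 0, 1], msg_vec=[2, 0, 0, 1]; VV[3]=max(VV[3],msg_vec) then VV[3][3]++ -> VV[3]=[2, 0, 0, 2]
Event 5: LOCAL 0: VV[0][0]++ -> VV[0]=[3, 0, 0, 1]
Event 1 stamp: [0, 1, 0, 0]
Event 4 stamp: [2, 0, 0, 1]
[0, 1, 0, 0] <= [2, 0, 0, 1]? False. Equal? False. Happens-before: False

Answer: no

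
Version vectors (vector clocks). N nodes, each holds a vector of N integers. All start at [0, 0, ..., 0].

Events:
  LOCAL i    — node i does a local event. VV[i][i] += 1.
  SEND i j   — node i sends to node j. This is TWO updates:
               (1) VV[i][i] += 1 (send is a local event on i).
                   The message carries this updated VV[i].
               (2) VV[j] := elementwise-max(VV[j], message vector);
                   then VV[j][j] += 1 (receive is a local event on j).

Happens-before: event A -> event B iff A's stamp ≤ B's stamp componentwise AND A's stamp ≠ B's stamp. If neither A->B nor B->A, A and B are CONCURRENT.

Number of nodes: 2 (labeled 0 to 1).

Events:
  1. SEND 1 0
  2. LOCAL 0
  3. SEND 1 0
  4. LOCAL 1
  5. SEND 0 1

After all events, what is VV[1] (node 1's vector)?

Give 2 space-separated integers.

Answer: 4 4

Derivation:
Initial: VV[0]=[0, 0]
Initial: VV[1]=[0, 0]
Event 1: SEND 1->0: VV[1][1]++ -> VV[1]=[0, 1], msg_vec=[0, 1]; VV[0]=max(VV[0],msg_vec) then VV[0][0]++ -> VV[0]=[1, 1]
Event 2: LOCAL 0: VV[0][0]++ -> VV[0]=[2, 1]
Event 3: SEND 1->0: VV[1][1]++ -> VV[1]=[0, 2], msg_vec=[0, 2]; VV[0]=max(VV[0],msg_vec) then VV[0][0]++ -> VV[0]=[3, 2]
Event 4: LOCAL 1: VV[1][1]++ -> VV[1]=[0, 3]
Event 5: SEND 0->1: VV[0][0]++ -> VV[0]=[4, 2], msg_vec=[4, 2]; VV[1]=max(VV[1],msg_vec) then VV[1][1]++ -> VV[1]=[4, 4]
Final vectors: VV[0]=[4, 2]; VV[1]=[4, 4]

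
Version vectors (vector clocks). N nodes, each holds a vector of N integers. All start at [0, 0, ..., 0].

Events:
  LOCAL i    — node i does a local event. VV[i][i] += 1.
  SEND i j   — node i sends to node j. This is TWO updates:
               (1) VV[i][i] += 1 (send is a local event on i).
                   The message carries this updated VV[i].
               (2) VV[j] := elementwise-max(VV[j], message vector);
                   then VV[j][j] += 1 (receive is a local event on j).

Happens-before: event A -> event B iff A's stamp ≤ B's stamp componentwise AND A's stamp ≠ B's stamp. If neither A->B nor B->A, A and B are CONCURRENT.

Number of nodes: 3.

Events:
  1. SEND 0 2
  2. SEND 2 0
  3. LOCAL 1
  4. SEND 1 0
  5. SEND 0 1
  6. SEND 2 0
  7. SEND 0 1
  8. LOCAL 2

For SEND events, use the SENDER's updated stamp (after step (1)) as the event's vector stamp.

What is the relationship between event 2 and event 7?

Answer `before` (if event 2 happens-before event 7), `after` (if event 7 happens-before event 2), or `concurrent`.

Answer: before

Derivation:
Initial: VV[0]=[0, 0, 0]
Initial: VV[1]=[0, 0, 0]
Initial: VV[2]=[0, 0, 0]
Event 1: SEND 0->2: VV[0][0]++ -> VV[0]=[1, 0, 0], msg_vec=[1, 0, 0]; VV[2]=max(VV[2],msg_vec) then VV[2][2]++ -> VV[2]=[1, 0, 1]
Event 2: SEND 2->0: VV[2][2]++ -> VV[2]=[1, 0, 2], msg_vec=[1, 0, 2]; VV[0]=max(VV[0],msg_vec) then VV[0][0]++ -> VV[0]=[2, 0, 2]
Event 3: LOCAL 1: VV[1][1]++ -> VV[1]=[0, 1, 0]
Event 4: SEND 1->0: VV[1][1]++ -> VV[1]=[0, 2, 0], msg_vec=[0, 2, 0]; VV[0]=max(VV[0],msg_vec) then VV[0][0]++ -> VV[0]=[3, 2, 2]
Event 5: SEND 0->1: VV[0][0]++ -> VV[0]=[4, 2, 2], msg_vec=[4, 2, 2]; VV[1]=max(VV[1],msg_vec) then VV[1][1]++ -> VV[1]=[4, 3, 2]
Event 6: SEND 2->0: VV[2][2]++ -> VV[2]=[1, 0, 3], msg_vec=[1, 0, 3]; VV[0]=max(VV[0],msg_vec) then VV[0][0]++ -> VV[0]=[5, 2, 3]
Event 7: SEND 0->1: VV[0][0]++ -> VV[0]=[6, 2, 3], msg_vec=[6, 2, 3]; VV[1]=max(VV[1],msg_vec) then VV[1][1]++ -> VV[1]=[6, 4, 3]
Event 8: LOCAL 2: VV[2][2]++ -> VV[2]=[1, 0, 4]
Event 2 stamp: [1, 0, 2]
Event 7 stamp: [6, 2, 3]
[1, 0, 2] <= [6, 2, 3]? True
[6, 2, 3] <= [1, 0, 2]? False
Relation: before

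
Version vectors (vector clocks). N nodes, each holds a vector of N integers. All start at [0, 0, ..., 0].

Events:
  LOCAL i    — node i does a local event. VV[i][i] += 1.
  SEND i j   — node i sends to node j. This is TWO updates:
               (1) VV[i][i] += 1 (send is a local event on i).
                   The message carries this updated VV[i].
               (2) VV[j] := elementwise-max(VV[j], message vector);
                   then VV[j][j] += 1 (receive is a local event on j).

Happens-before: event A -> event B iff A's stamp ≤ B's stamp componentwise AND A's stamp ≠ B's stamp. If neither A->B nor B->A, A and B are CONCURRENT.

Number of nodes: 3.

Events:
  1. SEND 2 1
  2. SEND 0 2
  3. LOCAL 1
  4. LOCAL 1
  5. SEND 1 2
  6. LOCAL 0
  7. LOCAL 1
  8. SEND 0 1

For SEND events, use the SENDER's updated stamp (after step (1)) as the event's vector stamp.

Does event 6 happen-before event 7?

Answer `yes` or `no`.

Answer: no

Derivation:
Initial: VV[0]=[0, 0, 0]
Initial: VV[1]=[0, 0, 0]
Initial: VV[2]=[0, 0, 0]
Event 1: SEND 2->1: VV[2][2]++ -> VV[2]=[0, 0, 1], msg_vec=[0, 0, 1]; VV[1]=max(VV[1],msg_vec) then VV[1][1]++ -> VV[1]=[0, 1, 1]
Event 2: SEND 0->2: VV[0][0]++ -> VV[0]=[1, 0, 0], msg_vec=[1, 0, 0]; VV[2]=max(VV[2],msg_vec) then VV[2][2]++ -> VV[2]=[1, 0, 2]
Event 3: LOCAL 1: VV[1][1]++ -> VV[1]=[0, 2, 1]
Event 4: LOCAL 1: VV[1][1]++ -> VV[1]=[0, 3, 1]
Event 5: SEND 1->2: VV[1][1]++ -> VV[1]=[0, 4, 1], msg_vec=[0, 4, 1]; VV[2]=max(VV[2],msg_vec) then VV[2][2]++ -> VV[2]=[1, 4, 3]
Event 6: LOCAL 0: VV[0][0]++ -> VV[0]=[2, 0, 0]
Event 7: LOCAL 1: VV[1][1]++ -> VV[1]=[0, 5, 1]
Event 8: SEND 0->1: VV[0][0]++ -> VV[0]=[3, 0, 0], msg_vec=[3, 0, 0]; VV[1]=max(VV[1],msg_vec) then VV[1][1]++ -> VV[1]=[3, 6, 1]
Event 6 stamp: [2, 0, 0]
Event 7 stamp: [0, 5, 1]
[2, 0, 0] <= [0, 5, 1]? False. Equal? False. Happens-before: False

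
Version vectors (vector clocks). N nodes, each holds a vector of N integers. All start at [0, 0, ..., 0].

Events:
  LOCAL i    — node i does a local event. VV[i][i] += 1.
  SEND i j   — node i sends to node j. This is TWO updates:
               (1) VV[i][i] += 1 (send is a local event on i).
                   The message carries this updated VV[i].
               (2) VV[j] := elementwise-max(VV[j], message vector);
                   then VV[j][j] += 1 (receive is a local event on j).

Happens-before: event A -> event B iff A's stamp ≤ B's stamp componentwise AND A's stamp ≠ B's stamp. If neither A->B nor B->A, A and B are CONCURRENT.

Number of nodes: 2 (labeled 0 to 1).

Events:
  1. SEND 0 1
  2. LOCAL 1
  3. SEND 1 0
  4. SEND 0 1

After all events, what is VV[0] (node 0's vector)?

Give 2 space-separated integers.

Initial: VV[0]=[0, 0]
Initial: VV[1]=[0, 0]
Event 1: SEND 0->1: VV[0][0]++ -> VV[0]=[1, 0], msg_vec=[1, 0]; VV[1]=max(VV[1],msg_vec) then VV[1][1]++ -> VV[1]=[1, 1]
Event 2: LOCAL 1: VV[1][1]++ -> VV[1]=[1, 2]
Event 3: SEND 1->0: VV[1][1]++ -> VV[1]=[1, 3], msg_vec=[1, 3]; VV[0]=max(VV[0],msg_vec) then VV[0][0]++ -> VV[0]=[2, 3]
Event 4: SEND 0->1: VV[0][0]++ -> VV[0]=[3, 3], msg_vec=[3, 3]; VV[1]=max(VV[1],msg_vec) then VV[1][1]++ -> VV[1]=[3, 4]
Final vectors: VV[0]=[3, 3]; VV[1]=[3, 4]

Answer: 3 3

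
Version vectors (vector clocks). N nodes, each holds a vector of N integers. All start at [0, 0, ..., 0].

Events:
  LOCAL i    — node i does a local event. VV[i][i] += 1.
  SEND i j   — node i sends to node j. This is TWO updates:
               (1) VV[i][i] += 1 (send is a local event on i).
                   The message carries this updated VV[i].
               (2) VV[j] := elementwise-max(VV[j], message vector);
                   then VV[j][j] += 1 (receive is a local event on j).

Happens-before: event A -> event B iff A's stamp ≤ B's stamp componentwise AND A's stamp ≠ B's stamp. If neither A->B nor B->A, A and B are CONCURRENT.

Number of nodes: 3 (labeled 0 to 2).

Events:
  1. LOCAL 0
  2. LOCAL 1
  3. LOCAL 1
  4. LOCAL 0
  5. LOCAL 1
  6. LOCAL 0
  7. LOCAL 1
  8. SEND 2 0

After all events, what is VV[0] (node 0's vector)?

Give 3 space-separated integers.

Initial: VV[0]=[0, 0, 0]
Initial: VV[1]=[0, 0, 0]
Initial: VV[2]=[0, 0, 0]
Event 1: LOCAL 0: VV[0][0]++ -> VV[0]=[1, 0, 0]
Event 2: LOCAL 1: VV[1][1]++ -> VV[1]=[0, 1, 0]
Event 3: LOCAL 1: VV[1][1]++ -> VV[1]=[0, 2, 0]
Event 4: LOCAL 0: VV[0][0]++ -> VV[0]=[2, 0, 0]
Event 5: LOCAL 1: VV[1][1]++ -> VV[1]=[0, 3, 0]
Event 6: LOCAL 0: VV[0][0]++ -> VV[0]=[3, 0, 0]
Event 7: LOCAL 1: VV[1][1]++ -> VV[1]=[0, 4, 0]
Event 8: SEND 2->0: VV[2][2]++ -> VV[2]=[0, 0, 1], msg_vec=[0, 0, 1]; VV[0]=max(VV[0],msg_vec) then VV[0][0]++ -> VV[0]=[4, 0, 1]
Final vectors: VV[0]=[4, 0, 1]; VV[1]=[0, 4, 0]; VV[2]=[0, 0, 1]

Answer: 4 0 1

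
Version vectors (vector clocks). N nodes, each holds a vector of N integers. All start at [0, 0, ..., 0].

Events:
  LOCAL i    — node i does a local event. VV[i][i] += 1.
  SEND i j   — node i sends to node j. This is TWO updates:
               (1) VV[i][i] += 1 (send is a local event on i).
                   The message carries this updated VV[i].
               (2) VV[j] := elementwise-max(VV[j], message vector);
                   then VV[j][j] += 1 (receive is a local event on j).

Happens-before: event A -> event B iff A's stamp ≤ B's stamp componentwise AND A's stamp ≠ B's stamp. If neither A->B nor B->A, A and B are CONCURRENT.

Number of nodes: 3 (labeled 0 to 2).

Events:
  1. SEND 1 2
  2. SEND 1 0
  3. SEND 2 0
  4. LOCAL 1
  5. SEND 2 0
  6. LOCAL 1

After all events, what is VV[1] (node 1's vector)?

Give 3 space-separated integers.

Answer: 0 4 0

Derivation:
Initial: VV[0]=[0, 0, 0]
Initial: VV[1]=[0, 0, 0]
Initial: VV[2]=[0, 0, 0]
Event 1: SEND 1->2: VV[1][1]++ -> VV[1]=[0, 1, 0], msg_vec=[0, 1, 0]; VV[2]=max(VV[2],msg_vec) then VV[2][2]++ -> VV[2]=[0, 1, 1]
Event 2: SEND 1->0: VV[1][1]++ -> VV[1]=[0, 2, 0], msg_vec=[0, 2, 0]; VV[0]=max(VV[0],msg_vec) then VV[0][0]++ -> VV[0]=[1, 2, 0]
Event 3: SEND 2->0: VV[2][2]++ -> VV[2]=[0, 1, 2], msg_vec=[0, 1, 2]; VV[0]=max(VV[0],msg_vec) then VV[0][0]++ -> VV[0]=[2, 2, 2]
Event 4: LOCAL 1: VV[1][1]++ -> VV[1]=[0, 3, 0]
Event 5: SEND 2->0: VV[2][2]++ -> VV[2]=[0, 1, 3], msg_vec=[0, 1, 3]; VV[0]=max(VV[0],msg_vec) then VV[0][0]++ -> VV[0]=[3, 2, 3]
Event 6: LOCAL 1: VV[1][1]++ -> VV[1]=[0, 4, 0]
Final vectors: VV[0]=[3, 2, 3]; VV[1]=[0, 4, 0]; VV[2]=[0, 1, 3]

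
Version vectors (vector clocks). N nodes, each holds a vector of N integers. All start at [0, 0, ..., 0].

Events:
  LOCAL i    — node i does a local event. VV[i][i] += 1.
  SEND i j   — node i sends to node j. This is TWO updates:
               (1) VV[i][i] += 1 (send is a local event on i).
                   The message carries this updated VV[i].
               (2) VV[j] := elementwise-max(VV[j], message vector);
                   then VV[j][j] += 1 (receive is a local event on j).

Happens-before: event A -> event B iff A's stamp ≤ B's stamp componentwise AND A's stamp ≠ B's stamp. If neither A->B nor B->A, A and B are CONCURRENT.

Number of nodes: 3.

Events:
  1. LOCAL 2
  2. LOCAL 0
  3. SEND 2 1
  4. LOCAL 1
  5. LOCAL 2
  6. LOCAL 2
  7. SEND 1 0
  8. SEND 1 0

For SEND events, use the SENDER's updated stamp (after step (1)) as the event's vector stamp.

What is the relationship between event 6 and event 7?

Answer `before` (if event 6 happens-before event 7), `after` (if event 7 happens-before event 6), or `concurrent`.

Initial: VV[0]=[0, 0, 0]
Initial: VV[1]=[0, 0, 0]
Initial: VV[2]=[0, 0, 0]
Event 1: LOCAL 2: VV[2][2]++ -> VV[2]=[0, 0, 1]
Event 2: LOCAL 0: VV[0][0]++ -> VV[0]=[1, 0, 0]
Event 3: SEND 2->1: VV[2][2]++ -> VV[2]=[0, 0, 2], msg_vec=[0, 0, 2]; VV[1]=max(VV[1],msg_vec) then VV[1][1]++ -> VV[1]=[0, 1, 2]
Event 4: LOCAL 1: VV[1][1]++ -> VV[1]=[0, 2, 2]
Event 5: LOCAL 2: VV[2][2]++ -> VV[2]=[0, 0, 3]
Event 6: LOCAL 2: VV[2][2]++ -> VV[2]=[0, 0, 4]
Event 7: SEND 1->0: VV[1][1]++ -> VV[1]=[0, 3, 2], msg_vec=[0, 3, 2]; VV[0]=max(VV[0],msg_vec) then VV[0][0]++ -> VV[0]=[2, 3, 2]
Event 8: SEND 1->0: VV[1][1]++ -> VV[1]=[0, 4, 2], msg_vec=[0, 4, 2]; VV[0]=max(VV[0],msg_vec) then VV[0][0]++ -> VV[0]=[3, 4, 2]
Event 6 stamp: [0, 0, 4]
Event 7 stamp: [0, 3, 2]
[0, 0, 4] <= [0, 3, 2]? False
[0, 3, 2] <= [0, 0, 4]? False
Relation: concurrent

Answer: concurrent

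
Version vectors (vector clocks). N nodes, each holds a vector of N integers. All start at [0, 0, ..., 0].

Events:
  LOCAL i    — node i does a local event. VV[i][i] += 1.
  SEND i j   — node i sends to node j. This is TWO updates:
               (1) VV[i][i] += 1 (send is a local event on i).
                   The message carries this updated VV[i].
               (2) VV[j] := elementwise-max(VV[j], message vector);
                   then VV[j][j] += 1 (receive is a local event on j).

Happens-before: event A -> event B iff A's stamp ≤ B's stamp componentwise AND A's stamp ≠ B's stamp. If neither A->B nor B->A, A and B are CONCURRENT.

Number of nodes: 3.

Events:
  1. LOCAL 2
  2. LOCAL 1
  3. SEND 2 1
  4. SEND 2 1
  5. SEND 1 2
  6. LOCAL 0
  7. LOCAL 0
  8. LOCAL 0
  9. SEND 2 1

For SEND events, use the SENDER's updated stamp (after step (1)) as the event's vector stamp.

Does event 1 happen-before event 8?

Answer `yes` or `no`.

Initial: VV[0]=[0, 0, 0]
Initial: VV[1]=[0, 0, 0]
Initial: VV[2]=[0, 0, 0]
Event 1: LOCAL 2: VV[2][2]++ -> VV[2]=[0, 0, 1]
Event 2: LOCAL 1: VV[1][1]++ -> VV[1]=[0, 1, 0]
Event 3: SEND 2->1: VV[2][2]++ -> VV[2]=[0, 0, 2], msg_vec=[0, 0, 2]; VV[1]=max(VV[1],msg_vec) then VV[1][1]++ -> VV[1]=[0, 2, 2]
Event 4: SEND 2->1: VV[2][2]++ -> VV[2]=[0, 0, 3], msg_vec=[0, 0, 3]; VV[1]=max(VV[1],msg_vec) then VV[1][1]++ -> VV[1]=[0, 3, 3]
Event 5: SEND 1->2: VV[1][1]++ -> VV[1]=[0, 4, 3], msg_vec=[0, 4, 3]; VV[2]=max(VV[2],msg_vec) then VV[2][2]++ -> VV[2]=[0, 4, 4]
Event 6: LOCAL 0: VV[0][0]++ -> VV[0]=[1, 0, 0]
Event 7: LOCAL 0: VV[0][0]++ -> VV[0]=[2, 0, 0]
Event 8: LOCAL 0: VV[0][0]++ -> VV[0]=[3, 0, 0]
Event 9: SEND 2->1: VV[2][2]++ -> VV[2]=[0, 4, 5], msg_vec=[0, 4, 5]; VV[1]=max(VV[1],msg_vec) then VV[1][1]++ -> VV[1]=[0, 5, 5]
Event 1 stamp: [0, 0, 1]
Event 8 stamp: [3, 0, 0]
[0, 0, 1] <= [3, 0, 0]? False. Equal? False. Happens-before: False

Answer: no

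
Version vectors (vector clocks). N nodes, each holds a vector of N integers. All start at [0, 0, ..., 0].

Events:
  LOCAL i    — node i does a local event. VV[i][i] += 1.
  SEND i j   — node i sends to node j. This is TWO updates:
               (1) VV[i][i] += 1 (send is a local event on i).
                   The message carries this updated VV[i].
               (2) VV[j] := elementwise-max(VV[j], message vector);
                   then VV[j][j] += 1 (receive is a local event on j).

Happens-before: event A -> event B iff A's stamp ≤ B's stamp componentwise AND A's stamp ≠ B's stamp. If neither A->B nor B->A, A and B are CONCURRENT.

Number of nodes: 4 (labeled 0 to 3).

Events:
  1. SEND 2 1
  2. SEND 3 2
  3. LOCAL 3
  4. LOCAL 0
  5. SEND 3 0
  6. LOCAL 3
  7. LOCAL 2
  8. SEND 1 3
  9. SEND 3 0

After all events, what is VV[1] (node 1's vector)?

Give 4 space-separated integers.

Initial: VV[0]=[0, 0, 0, 0]
Initial: VV[1]=[0, 0, 0, 0]
Initial: VV[2]=[0, 0, 0, 0]
Initial: VV[3]=[0, 0, 0, 0]
Event 1: SEND 2->1: VV[2][2]++ -> VV[2]=[0, 0, 1, 0], msg_vec=[0, 0, 1, 0]; VV[1]=max(VV[1],msg_vec) then VV[1][1]++ -> VV[1]=[0, 1, 1, 0]
Event 2: SEND 3->2: VV[3][3]++ -> VV[3]=[0, 0, 0, 1], msg_vec=[0, 0, 0, 1]; VV[2]=max(VV[2],msg_vec) then VV[2][2]++ -> VV[2]=[0, 0, 2, 1]
Event 3: LOCAL 3: VV[3][3]++ -> VV[3]=[0, 0, 0, 2]
Event 4: LOCAL 0: VV[0][0]++ -> VV[0]=[1, 0, 0, 0]
Event 5: SEND 3->0: VV[3][3]++ -> VV[3]=[0, 0, 0, 3], msg_vec=[0, 0, 0, 3]; VV[0]=max(VV[0],msg_vec) then VV[0][0]++ -> VV[0]=[2, 0, 0, 3]
Event 6: LOCAL 3: VV[3][3]++ -> VV[3]=[0, 0, 0, 4]
Event 7: LOCAL 2: VV[2][2]++ -> VV[2]=[0, 0, 3, 1]
Event 8: SEND 1->3: VV[1][1]++ -> VV[1]=[0, 2, 1, 0], msg_vec=[0, 2, 1, 0]; VV[3]=max(VV[3],msg_vec) then VV[3][3]++ -> VV[3]=[0, 2, 1, 5]
Event 9: SEND 3->0: VV[3][3]++ -> VV[3]=[0, 2, 1, 6], msg_vec=[0, 2, 1, 6]; VV[0]=max(VV[0],msg_vec) then VV[0][0]++ -> VV[0]=[3, 2, 1, 6]
Final vectors: VV[0]=[3, 2, 1, 6]; VV[1]=[0, 2, 1, 0]; VV[2]=[0, 0, 3, 1]; VV[3]=[0, 2, 1, 6]

Answer: 0 2 1 0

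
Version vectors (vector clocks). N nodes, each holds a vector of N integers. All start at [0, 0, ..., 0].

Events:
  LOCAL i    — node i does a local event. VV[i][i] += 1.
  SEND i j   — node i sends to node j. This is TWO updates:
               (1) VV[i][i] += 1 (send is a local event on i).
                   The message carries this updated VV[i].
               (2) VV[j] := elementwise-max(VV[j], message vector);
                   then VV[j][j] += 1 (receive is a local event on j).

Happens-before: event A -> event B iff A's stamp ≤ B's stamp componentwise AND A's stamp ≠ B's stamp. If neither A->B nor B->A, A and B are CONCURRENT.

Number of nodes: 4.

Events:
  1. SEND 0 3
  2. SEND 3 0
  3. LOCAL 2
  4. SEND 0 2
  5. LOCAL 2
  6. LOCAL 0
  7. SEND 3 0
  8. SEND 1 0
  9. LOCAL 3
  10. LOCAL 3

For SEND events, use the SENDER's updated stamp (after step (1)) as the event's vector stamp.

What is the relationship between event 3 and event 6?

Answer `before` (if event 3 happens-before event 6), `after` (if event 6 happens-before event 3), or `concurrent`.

Initial: VV[0]=[0, 0, 0, 0]
Initial: VV[1]=[0, 0, 0, 0]
Initial: VV[2]=[0, 0, 0, 0]
Initial: VV[3]=[0, 0, 0, 0]
Event 1: SEND 0->3: VV[0][0]++ -> VV[0]=[1, 0, 0, 0], msg_vec=[1, 0, 0, 0]; VV[3]=max(VV[3],msg_vec) then VV[3][3]++ -> VV[3]=[1, 0, 0, 1]
Event 2: SEND 3->0: VV[3][3]++ -> VV[3]=[1, 0, 0, 2], msg_vec=[1, 0, 0, 2]; VV[0]=max(VV[0],msg_vec) then VV[0][0]++ -> VV[0]=[2, 0, 0, 2]
Event 3: LOCAL 2: VV[2][2]++ -> VV[2]=[0, 0, 1, 0]
Event 4: SEND 0->2: VV[0][0]++ -> VV[0]=[3, 0, 0, 2], msg_vec=[3, 0, 0, 2]; VV[2]=max(VV[2],msg_vec) then VV[2][2]++ -> VV[2]=[3, 0, 2, 2]
Event 5: LOCAL 2: VV[2][2]++ -> VV[2]=[3, 0, 3, 2]
Event 6: LOCAL 0: VV[0][0]++ -> VV[0]=[4, 0, 0, 2]
Event 7: SEND 3->0: VV[3][3]++ -> VV[3]=[1, 0, 0, 3], msg_vec=[1, 0, 0, 3]; VV[0]=max(VV[0],msg_vec) then VV[0][0]++ -> VV[0]=[5, 0, 0, 3]
Event 8: SEND 1->0: VV[1][1]++ -> VV[1]=[0, 1, 0, 0], msg_vec=[0, 1, 0, 0]; VV[0]=max(VV[0],msg_vec) then VV[0][0]++ -> VV[0]=[6, 1, 0, 3]
Event 9: LOCAL 3: VV[3][3]++ -> VV[3]=[1, 0, 0, 4]
Event 10: LOCAL 3: VV[3][3]++ -> VV[3]=[1, 0, 0, 5]
Event 3 stamp: [0, 0, 1, 0]
Event 6 stamp: [4, 0, 0, 2]
[0, 0, 1, 0] <= [4, 0, 0, 2]? False
[4, 0, 0, 2] <= [0, 0, 1, 0]? False
Relation: concurrent

Answer: concurrent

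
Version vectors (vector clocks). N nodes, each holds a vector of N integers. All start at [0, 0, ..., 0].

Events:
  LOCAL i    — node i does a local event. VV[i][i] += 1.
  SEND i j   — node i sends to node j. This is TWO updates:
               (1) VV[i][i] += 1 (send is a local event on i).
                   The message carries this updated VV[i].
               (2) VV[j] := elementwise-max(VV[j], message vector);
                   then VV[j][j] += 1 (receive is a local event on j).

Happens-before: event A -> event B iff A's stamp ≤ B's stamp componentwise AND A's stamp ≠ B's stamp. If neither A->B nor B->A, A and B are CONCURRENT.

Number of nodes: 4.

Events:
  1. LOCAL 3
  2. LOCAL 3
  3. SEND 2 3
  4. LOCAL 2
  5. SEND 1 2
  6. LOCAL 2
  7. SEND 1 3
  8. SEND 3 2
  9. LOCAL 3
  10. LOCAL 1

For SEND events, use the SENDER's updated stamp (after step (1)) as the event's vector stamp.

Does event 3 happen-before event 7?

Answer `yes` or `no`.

Initial: VV[0]=[0, 0, 0, 0]
Initial: VV[1]=[0, 0, 0, 0]
Initial: VV[2]=[0, 0, 0, 0]
Initial: VV[3]=[0, 0, 0, 0]
Event 1: LOCAL 3: VV[3][3]++ -> VV[3]=[0, 0, 0, 1]
Event 2: LOCAL 3: VV[3][3]++ -> VV[3]=[0, 0, 0, 2]
Event 3: SEND 2->3: VV[2][2]++ -> VV[2]=[0, 0, 1, 0], msg_vec=[0, 0, 1, 0]; VV[3]=max(VV[3],msg_vec) then VV[3][3]++ -> VV[3]=[0, 0, 1, 3]
Event 4: LOCAL 2: VV[2][2]++ -> VV[2]=[0, 0, 2, 0]
Event 5: SEND 1->2: VV[1][1]++ -> VV[1]=[0, 1, 0, 0], msg_vec=[0, 1, 0, 0]; VV[2]=max(VV[2],msg_vec) then VV[2][2]++ -> VV[2]=[0, 1, 3, 0]
Event 6: LOCAL 2: VV[2][2]++ -> VV[2]=[0, 1, 4, 0]
Event 7: SEND 1->3: VV[1][1]++ -> VV[1]=[0, 2, 0, 0], msg_vec=[0, 2, 0, 0]; VV[3]=max(VV[3],msg_vec) then VV[3][3]++ -> VV[3]=[0, 2, 1, 4]
Event 8: SEND 3->2: VV[3][3]++ -> VV[3]=[0, 2, 1, 5], msg_vec=[0, 2, 1, 5]; VV[2]=max(VV[2],msg_vec) then VV[2][2]++ -> VV[2]=[0, 2, 5, 5]
Event 9: LOCAL 3: VV[3][3]++ -> VV[3]=[0, 2, 1, 6]
Event 10: LOCAL 1: VV[1][1]++ -> VV[1]=[0, 3, 0, 0]
Event 3 stamp: [0, 0, 1, 0]
Event 7 stamp: [0, 2, 0, 0]
[0, 0, 1, 0] <= [0, 2, 0, 0]? False. Equal? False. Happens-before: False

Answer: no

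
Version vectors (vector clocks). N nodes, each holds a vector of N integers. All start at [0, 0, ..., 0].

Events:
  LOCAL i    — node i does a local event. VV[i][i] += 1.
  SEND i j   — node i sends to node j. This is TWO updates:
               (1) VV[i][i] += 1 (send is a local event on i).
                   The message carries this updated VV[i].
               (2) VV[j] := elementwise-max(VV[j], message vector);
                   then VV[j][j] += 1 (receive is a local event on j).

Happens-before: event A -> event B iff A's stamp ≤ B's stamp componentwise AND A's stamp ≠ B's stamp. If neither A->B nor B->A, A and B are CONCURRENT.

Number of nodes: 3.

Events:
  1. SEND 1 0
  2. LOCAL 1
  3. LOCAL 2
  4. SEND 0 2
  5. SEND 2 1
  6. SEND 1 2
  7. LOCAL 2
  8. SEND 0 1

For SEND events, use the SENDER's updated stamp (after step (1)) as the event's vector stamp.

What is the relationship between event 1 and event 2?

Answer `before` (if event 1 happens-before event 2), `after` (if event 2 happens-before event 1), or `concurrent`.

Initial: VV[0]=[0, 0, 0]
Initial: VV[1]=[0, 0, 0]
Initial: VV[2]=[0, 0, 0]
Event 1: SEND 1->0: VV[1][1]++ -> VV[1]=[0, 1, 0], msg_vec=[0, 1, 0]; VV[0]=max(VV[0],msg_vec) then VV[0][0]++ -> VV[0]=[1, 1, 0]
Event 2: LOCAL 1: VV[1][1]++ -> VV[1]=[0, 2, 0]
Event 3: LOCAL 2: VV[2][2]++ -> VV[2]=[0, 0, 1]
Event 4: SEND 0->2: VV[0][0]++ -> VV[0]=[2, 1, 0], msg_vec=[2, 1, 0]; VV[2]=max(VV[2],msg_vec) then VV[2][2]++ -> VV[2]=[2, 1, 2]
Event 5: SEND 2->1: VV[2][2]++ -> VV[2]=[2, 1, 3], msg_vec=[2, 1, 3]; VV[1]=max(VV[1],msg_vec) then VV[1][1]++ -> VV[1]=[2, 3, 3]
Event 6: SEND 1->2: VV[1][1]++ -> VV[1]=[2, 4, 3], msg_vec=[2, 4, 3]; VV[2]=max(VV[2],msg_vec) then VV[2][2]++ -> VV[2]=[2, 4, 4]
Event 7: LOCAL 2: VV[2][2]++ -> VV[2]=[2, 4, 5]
Event 8: SEND 0->1: VV[0][0]++ -> VV[0]=[3, 1, 0], msg_vec=[3, 1, 0]; VV[1]=max(VV[1],msg_vec) then VV[1][1]++ -> VV[1]=[3, 5, 3]
Event 1 stamp: [0, 1, 0]
Event 2 stamp: [0, 2, 0]
[0, 1, 0] <= [0, 2, 0]? True
[0, 2, 0] <= [0, 1, 0]? False
Relation: before

Answer: before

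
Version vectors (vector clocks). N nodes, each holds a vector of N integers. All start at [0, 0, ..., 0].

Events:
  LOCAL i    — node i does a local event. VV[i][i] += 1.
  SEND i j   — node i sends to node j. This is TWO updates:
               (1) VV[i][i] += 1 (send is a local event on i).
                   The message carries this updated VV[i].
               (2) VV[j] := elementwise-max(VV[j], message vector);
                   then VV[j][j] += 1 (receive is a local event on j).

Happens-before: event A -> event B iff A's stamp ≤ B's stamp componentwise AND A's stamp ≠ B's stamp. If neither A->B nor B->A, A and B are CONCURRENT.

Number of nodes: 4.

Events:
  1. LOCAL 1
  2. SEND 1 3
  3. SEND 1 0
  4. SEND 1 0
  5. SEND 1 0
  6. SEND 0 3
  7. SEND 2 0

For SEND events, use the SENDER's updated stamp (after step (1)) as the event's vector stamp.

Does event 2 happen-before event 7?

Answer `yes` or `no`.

Initial: VV[0]=[0, 0, 0, 0]
Initial: VV[1]=[0, 0, 0, 0]
Initial: VV[2]=[0, 0, 0, 0]
Initial: VV[3]=[0, 0, 0, 0]
Event 1: LOCAL 1: VV[1][1]++ -> VV[1]=[0, 1, 0, 0]
Event 2: SEND 1->3: VV[1][1]++ -> VV[1]=[0, 2, 0, 0], msg_vec=[0, 2, 0, 0]; VV[3]=max(VV[3],msg_vec) then VV[3][3]++ -> VV[3]=[0, 2, 0, 1]
Event 3: SEND 1->0: VV[1][1]++ -> VV[1]=[0, 3, 0, 0], msg_vec=[0, 3, 0, 0]; VV[0]=max(VV[0],msg_vec) then VV[0][0]++ -> VV[0]=[1, 3, 0, 0]
Event 4: SEND 1->0: VV[1][1]++ -> VV[1]=[0, 4, 0, 0], msg_vec=[0, 4, 0, 0]; VV[0]=max(VV[0],msg_vec) then VV[0][0]++ -> VV[0]=[2, 4, 0, 0]
Event 5: SEND 1->0: VV[1][1]++ -> VV[1]=[0, 5, 0, 0], msg_vec=[0, 5, 0, 0]; VV[0]=max(VV[0],msg_vec) then VV[0][0]++ -> VV[0]=[3, 5, 0, 0]
Event 6: SEND 0->3: VV[0][0]++ -> VV[0]=[4, 5, 0, 0], msg_vec=[4, 5, 0, 0]; VV[3]=max(VV[3],msg_vec) then VV[3][3]++ -> VV[3]=[4, 5, 0, 2]
Event 7: SEND 2->0: VV[2][2]++ -> VV[2]=[0, 0, 1, 0], msg_vec=[0, 0, 1, 0]; VV[0]=max(VV[0],msg_vec) then VV[0][0]++ -> VV[0]=[5, 5, 1, 0]
Event 2 stamp: [0, 2, 0, 0]
Event 7 stamp: [0, 0, 1, 0]
[0, 2, 0, 0] <= [0, 0, 1, 0]? False. Equal? False. Happens-before: False

Answer: no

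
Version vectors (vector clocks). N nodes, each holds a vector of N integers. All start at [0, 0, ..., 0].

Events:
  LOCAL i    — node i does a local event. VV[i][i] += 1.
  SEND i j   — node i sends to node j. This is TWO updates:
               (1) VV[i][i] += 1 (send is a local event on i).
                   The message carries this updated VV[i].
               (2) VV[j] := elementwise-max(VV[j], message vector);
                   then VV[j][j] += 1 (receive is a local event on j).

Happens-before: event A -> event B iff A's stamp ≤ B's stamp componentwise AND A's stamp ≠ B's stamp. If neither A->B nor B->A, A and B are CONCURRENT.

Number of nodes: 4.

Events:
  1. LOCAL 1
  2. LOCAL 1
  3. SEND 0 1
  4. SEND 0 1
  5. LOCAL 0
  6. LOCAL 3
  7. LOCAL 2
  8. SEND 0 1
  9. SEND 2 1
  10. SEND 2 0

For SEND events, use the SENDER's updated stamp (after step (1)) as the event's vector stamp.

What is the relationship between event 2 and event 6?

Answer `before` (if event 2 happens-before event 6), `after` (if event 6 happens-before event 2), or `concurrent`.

Initial: VV[0]=[0, 0, 0, 0]
Initial: VV[1]=[0, 0, 0, 0]
Initial: VV[2]=[0, 0, 0, 0]
Initial: VV[3]=[0, 0, 0, 0]
Event 1: LOCAL 1: VV[1][1]++ -> VV[1]=[0, 1, 0, 0]
Event 2: LOCAL 1: VV[1][1]++ -> VV[1]=[0, 2, 0, 0]
Event 3: SEND 0->1: VV[0][0]++ -> VV[0]=[1, 0, 0, 0], msg_vec=[1, 0, 0, 0]; VV[1]=max(VV[1],msg_vec) then VV[1][1]++ -> VV[1]=[1, 3, 0, 0]
Event 4: SEND 0->1: VV[0][0]++ -> VV[0]=[2, 0, 0, 0], msg_vec=[2, 0, 0, 0]; VV[1]=max(VV[1],msg_vec) then VV[1][1]++ -> VV[1]=[2, 4, 0, 0]
Event 5: LOCAL 0: VV[0][0]++ -> VV[0]=[3, 0, 0, 0]
Event 6: LOCAL 3: VV[3][3]++ -> VV[3]=[0, 0, 0, 1]
Event 7: LOCAL 2: VV[2][2]++ -> VV[2]=[0, 0, 1, 0]
Event 8: SEND 0->1: VV[0][0]++ -> VV[0]=[4, 0, 0, 0], msg_vec=[4, 0, 0, 0]; VV[1]=max(VV[1],msg_vec) then VV[1][1]++ -> VV[1]=[4, 5, 0, 0]
Event 9: SEND 2->1: VV[2][2]++ -> VV[2]=[0, 0, 2, 0], msg_vec=[0, 0, 2, 0]; VV[1]=max(VV[1],msg_vec) then VV[1][1]++ -> VV[1]=[4, 6, 2, 0]
Event 10: SEND 2->0: VV[2][2]++ -> VV[2]=[0, 0, 3, 0], msg_vec=[0, 0, 3, 0]; VV[0]=max(VV[0],msg_vec) then VV[0][0]++ -> VV[0]=[5, 0, 3, 0]
Event 2 stamp: [0, 2, 0, 0]
Event 6 stamp: [0, 0, 0, 1]
[0, 2, 0, 0] <= [0, 0, 0, 1]? False
[0, 0, 0, 1] <= [0, 2, 0, 0]? False
Relation: concurrent

Answer: concurrent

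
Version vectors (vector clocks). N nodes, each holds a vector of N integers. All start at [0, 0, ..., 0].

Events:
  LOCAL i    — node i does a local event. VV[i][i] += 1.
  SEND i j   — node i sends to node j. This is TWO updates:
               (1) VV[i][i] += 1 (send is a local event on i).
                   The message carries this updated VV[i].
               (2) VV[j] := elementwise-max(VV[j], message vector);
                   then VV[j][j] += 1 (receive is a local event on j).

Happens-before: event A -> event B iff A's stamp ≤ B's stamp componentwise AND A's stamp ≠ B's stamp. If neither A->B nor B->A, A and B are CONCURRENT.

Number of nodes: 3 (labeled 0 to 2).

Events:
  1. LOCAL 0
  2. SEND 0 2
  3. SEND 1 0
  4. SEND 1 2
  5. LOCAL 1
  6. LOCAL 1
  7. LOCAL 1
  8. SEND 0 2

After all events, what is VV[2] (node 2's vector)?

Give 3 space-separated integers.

Initial: VV[0]=[0, 0, 0]
Initial: VV[1]=[0, 0, 0]
Initial: VV[2]=[0, 0, 0]
Event 1: LOCAL 0: VV[0][0]++ -> VV[0]=[1, 0, 0]
Event 2: SEND 0->2: VV[0][0]++ -> VV[0]=[2, 0, 0], msg_vec=[2, 0, 0]; VV[2]=max(VV[2],msg_vec) then VV[2][2]++ -> VV[2]=[2, 0, 1]
Event 3: SEND 1->0: VV[1][1]++ -> VV[1]=[0, 1, 0], msg_vec=[0, 1, 0]; VV[0]=max(VV[0],msg_vec) then VV[0][0]++ -> VV[0]=[3, 1, 0]
Event 4: SEND 1->2: VV[1][1]++ -> VV[1]=[0, 2, 0], msg_vec=[0, 2, 0]; VV[2]=max(VV[2],msg_vec) then VV[2][2]++ -> VV[2]=[2, 2, 2]
Event 5: LOCAL 1: VV[1][1]++ -> VV[1]=[0, 3, 0]
Event 6: LOCAL 1: VV[1][1]++ -> VV[1]=[0, 4, 0]
Event 7: LOCAL 1: VV[1][1]++ -> VV[1]=[0, 5, 0]
Event 8: SEND 0->2: VV[0][0]++ -> VV[0]=[4, 1, 0], msg_vec=[4, 1, 0]; VV[2]=max(VV[2],msg_vec) then VV[2][2]++ -> VV[2]=[4, 2, 3]
Final vectors: VV[0]=[4, 1, 0]; VV[1]=[0, 5, 0]; VV[2]=[4, 2, 3]

Answer: 4 2 3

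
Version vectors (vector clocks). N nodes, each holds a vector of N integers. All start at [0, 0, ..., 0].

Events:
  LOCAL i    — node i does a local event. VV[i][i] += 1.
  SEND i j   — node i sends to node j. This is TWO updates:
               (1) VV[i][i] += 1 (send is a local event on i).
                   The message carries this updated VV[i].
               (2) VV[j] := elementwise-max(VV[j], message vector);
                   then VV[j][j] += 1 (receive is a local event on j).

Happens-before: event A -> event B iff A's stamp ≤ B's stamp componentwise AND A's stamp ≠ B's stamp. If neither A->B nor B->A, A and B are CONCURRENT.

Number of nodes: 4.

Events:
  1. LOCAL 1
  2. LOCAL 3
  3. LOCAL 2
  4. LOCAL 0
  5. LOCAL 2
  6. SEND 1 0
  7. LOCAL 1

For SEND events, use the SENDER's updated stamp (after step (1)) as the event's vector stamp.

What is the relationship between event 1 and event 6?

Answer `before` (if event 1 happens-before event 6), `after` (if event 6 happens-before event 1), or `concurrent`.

Answer: before

Derivation:
Initial: VV[0]=[0, 0, 0, 0]
Initial: VV[1]=[0, 0, 0, 0]
Initial: VV[2]=[0, 0, 0, 0]
Initial: VV[3]=[0, 0, 0, 0]
Event 1: LOCAL 1: VV[1][1]++ -> VV[1]=[0, 1, 0, 0]
Event 2: LOCAL 3: VV[3][3]++ -> VV[3]=[0, 0, 0, 1]
Event 3: LOCAL 2: VV[2][2]++ -> VV[2]=[0, 0, 1, 0]
Event 4: LOCAL 0: VV[0][0]++ -> VV[0]=[1, 0, 0, 0]
Event 5: LOCAL 2: VV[2][2]++ -> VV[2]=[0, 0, 2, 0]
Event 6: SEND 1->0: VV[1][1]++ -> VV[1]=[0, 2, 0, 0], msg_vec=[0, 2, 0, 0]; VV[0]=max(VV[0],msg_vec) then VV[0][0]++ -> VV[0]=[2, 2, 0, 0]
Event 7: LOCAL 1: VV[1][1]++ -> VV[1]=[0, 3, 0, 0]
Event 1 stamp: [0, 1, 0, 0]
Event 6 stamp: [0, 2, 0, 0]
[0, 1, 0, 0] <= [0, 2, 0, 0]? True
[0, 2, 0, 0] <= [0, 1, 0, 0]? False
Relation: before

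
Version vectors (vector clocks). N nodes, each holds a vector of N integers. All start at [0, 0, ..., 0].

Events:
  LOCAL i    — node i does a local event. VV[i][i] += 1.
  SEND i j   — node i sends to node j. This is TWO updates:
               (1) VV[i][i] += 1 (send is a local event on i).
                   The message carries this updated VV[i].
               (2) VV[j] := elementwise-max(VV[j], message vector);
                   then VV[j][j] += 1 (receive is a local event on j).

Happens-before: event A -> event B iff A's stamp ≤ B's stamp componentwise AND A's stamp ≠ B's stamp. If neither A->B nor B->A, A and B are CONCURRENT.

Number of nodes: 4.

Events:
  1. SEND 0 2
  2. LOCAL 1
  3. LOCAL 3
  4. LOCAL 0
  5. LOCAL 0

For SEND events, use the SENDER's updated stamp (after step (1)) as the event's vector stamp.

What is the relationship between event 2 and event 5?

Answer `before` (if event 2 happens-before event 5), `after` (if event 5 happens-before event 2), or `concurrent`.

Initial: VV[0]=[0, 0, 0, 0]
Initial: VV[1]=[0, 0, 0, 0]
Initial: VV[2]=[0, 0, 0, 0]
Initial: VV[3]=[0, 0, 0, 0]
Event 1: SEND 0->2: VV[0][0]++ -> VV[0]=[1, 0, 0, 0], msg_vec=[1, 0, 0, 0]; VV[2]=max(VV[2],msg_vec) then VV[2][2]++ -> VV[2]=[1, 0, 1, 0]
Event 2: LOCAL 1: VV[1][1]++ -> VV[1]=[0, 1, 0, 0]
Event 3: LOCAL 3: VV[3][3]++ -> VV[3]=[0, 0, 0, 1]
Event 4: LOCAL 0: VV[0][0]++ -> VV[0]=[2, 0, 0, 0]
Event 5: LOCAL 0: VV[0][0]++ -> VV[0]=[3, 0, 0, 0]
Event 2 stamp: [0, 1, 0, 0]
Event 5 stamp: [3, 0, 0, 0]
[0, 1, 0, 0] <= [3, 0, 0, 0]? False
[3, 0, 0, 0] <= [0, 1, 0, 0]? False
Relation: concurrent

Answer: concurrent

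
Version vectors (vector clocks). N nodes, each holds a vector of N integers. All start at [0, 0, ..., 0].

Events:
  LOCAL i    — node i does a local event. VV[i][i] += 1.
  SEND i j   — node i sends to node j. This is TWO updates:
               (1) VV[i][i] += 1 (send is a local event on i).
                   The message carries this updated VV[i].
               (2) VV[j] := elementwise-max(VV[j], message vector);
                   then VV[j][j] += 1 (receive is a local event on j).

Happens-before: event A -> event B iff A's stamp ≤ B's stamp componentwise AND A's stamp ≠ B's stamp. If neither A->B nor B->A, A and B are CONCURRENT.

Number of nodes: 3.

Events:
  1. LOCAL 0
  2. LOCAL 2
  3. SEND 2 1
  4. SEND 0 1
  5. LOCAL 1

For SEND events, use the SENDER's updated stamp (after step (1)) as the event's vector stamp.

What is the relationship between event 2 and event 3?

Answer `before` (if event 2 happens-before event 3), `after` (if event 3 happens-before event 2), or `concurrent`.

Answer: before

Derivation:
Initial: VV[0]=[0, 0, 0]
Initial: VV[1]=[0, 0, 0]
Initial: VV[2]=[0, 0, 0]
Event 1: LOCAL 0: VV[0][0]++ -> VV[0]=[1, 0, 0]
Event 2: LOCAL 2: VV[2][2]++ -> VV[2]=[0, 0, 1]
Event 3: SEND 2->1: VV[2][2]++ -> VV[2]=[0, 0, 2], msg_vec=[0, 0, 2]; VV[1]=max(VV[1],msg_vec) then VV[1][1]++ -> VV[1]=[0, 1, 2]
Event 4: SEND 0->1: VV[0][0]++ -> VV[0]=[2, 0, 0], msg_vec=[2, 0, 0]; VV[1]=max(VV[1],msg_vec) then VV[1][1]++ -> VV[1]=[2, 2, 2]
Event 5: LOCAL 1: VV[1][1]++ -> VV[1]=[2, 3, 2]
Event 2 stamp: [0, 0, 1]
Event 3 stamp: [0, 0, 2]
[0, 0, 1] <= [0, 0, 2]? True
[0, 0, 2] <= [0, 0, 1]? False
Relation: before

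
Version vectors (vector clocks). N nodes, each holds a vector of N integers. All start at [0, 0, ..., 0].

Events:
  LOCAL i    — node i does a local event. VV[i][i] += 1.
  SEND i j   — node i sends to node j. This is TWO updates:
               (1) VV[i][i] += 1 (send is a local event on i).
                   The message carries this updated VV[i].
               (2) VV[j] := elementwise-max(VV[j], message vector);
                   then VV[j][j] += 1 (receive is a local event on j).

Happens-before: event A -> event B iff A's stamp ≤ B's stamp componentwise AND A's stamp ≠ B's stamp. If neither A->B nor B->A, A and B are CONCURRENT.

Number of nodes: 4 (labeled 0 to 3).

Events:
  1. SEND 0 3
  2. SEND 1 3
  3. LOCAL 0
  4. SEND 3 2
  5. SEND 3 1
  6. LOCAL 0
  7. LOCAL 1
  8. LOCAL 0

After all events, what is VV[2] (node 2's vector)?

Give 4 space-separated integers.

Answer: 1 1 1 3

Derivation:
Initial: VV[0]=[0, 0, 0, 0]
Initial: VV[1]=[0, 0, 0, 0]
Initial: VV[2]=[0, 0, 0, 0]
Initial: VV[3]=[0, 0, 0, 0]
Event 1: SEND 0->3: VV[0][0]++ -> VV[0]=[1, 0, 0, 0], msg_vec=[1, 0, 0, 0]; VV[3]=max(VV[3],msg_vec) then VV[3][3]++ -> VV[3]=[1, 0, 0, 1]
Event 2: SEND 1->3: VV[1][1]++ -> VV[1]=[0, 1, 0, 0], msg_vec=[0, 1, 0, 0]; VV[3]=max(VV[3],msg_vec) then VV[3][3]++ -> VV[3]=[1, 1, 0, 2]
Event 3: LOCAL 0: VV[0][0]++ -> VV[0]=[2, 0, 0, 0]
Event 4: SEND 3->2: VV[3][3]++ -> VV[3]=[1, 1, 0, 3], msg_vec=[1, 1, 0, 3]; VV[2]=max(VV[2],msg_vec) then VV[2][2]++ -> VV[2]=[1, 1, 1, 3]
Event 5: SEND 3->1: VV[3][3]++ -> VV[3]=[1, 1, 0, 4], msg_vec=[1, 1, 0, 4]; VV[1]=max(VV[1],msg_vec) then VV[1][1]++ -> VV[1]=[1, 2, 0, 4]
Event 6: LOCAL 0: VV[0][0]++ -> VV[0]=[3, 0, 0, 0]
Event 7: LOCAL 1: VV[1][1]++ -> VV[1]=[1, 3, 0, 4]
Event 8: LOCAL 0: VV[0][0]++ -> VV[0]=[4, 0, 0, 0]
Final vectors: VV[0]=[4, 0, 0, 0]; VV[1]=[1, 3, 0, 4]; VV[2]=[1, 1, 1, 3]; VV[3]=[1, 1, 0, 4]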